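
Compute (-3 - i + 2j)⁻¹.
-0.2143 + 0.0714i - 0.1429j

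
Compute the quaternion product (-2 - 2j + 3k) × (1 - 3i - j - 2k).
2 + 13i - 9j + k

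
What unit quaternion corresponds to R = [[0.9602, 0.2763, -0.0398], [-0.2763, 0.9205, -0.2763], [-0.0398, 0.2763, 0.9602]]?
0.9799 + 0.141i - 0.141k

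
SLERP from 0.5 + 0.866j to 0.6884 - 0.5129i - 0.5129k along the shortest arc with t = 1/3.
0.6767 - 0.216i + 0.6699j - 0.216k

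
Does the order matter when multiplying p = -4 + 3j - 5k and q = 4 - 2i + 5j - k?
Yes: pq = -36 + 30i + 2j - 10k ≠ -36 - 14i - 18j - 22k = qp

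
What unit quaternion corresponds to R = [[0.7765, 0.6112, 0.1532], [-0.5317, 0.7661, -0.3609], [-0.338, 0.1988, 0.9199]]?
0.9304 + 0.1504i + 0.132j - 0.3071k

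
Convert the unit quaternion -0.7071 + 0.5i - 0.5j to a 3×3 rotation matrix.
[[0.5, -0.5, 0.7071], [-0.5, 0.5, 0.7071], [-0.7071, -0.7071, 0]]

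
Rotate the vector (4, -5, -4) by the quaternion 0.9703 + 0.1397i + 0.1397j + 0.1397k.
(3.608, -2.441, -6.167)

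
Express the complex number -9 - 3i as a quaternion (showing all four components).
-9 - 3i + 0j + 0k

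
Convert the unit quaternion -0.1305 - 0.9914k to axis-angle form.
axis = (0, 0, -1), θ = 195°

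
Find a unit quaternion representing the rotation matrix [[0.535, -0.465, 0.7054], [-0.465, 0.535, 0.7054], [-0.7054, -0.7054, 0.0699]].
0.7314 - 0.4822i + 0.4822j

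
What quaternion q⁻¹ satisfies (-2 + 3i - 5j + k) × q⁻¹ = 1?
-0.0513 - 0.0769i + 0.1282j - 0.0256k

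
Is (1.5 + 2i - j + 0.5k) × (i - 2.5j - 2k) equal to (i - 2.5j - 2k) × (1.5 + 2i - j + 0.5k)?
No: pq = -3.5 + 4.75i + 0.75j - 7k ≠ -3.5 - 1.75i - 8.25j + k = qp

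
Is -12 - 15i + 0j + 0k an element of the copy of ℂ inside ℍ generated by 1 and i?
Yes. The quaternion -12 - 15i has j- and k-coefficients y = z = 0, so it lies in the complex subalgebra spanned by 1 and i.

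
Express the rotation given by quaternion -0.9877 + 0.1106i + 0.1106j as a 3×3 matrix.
[[0.9755, 0.0245, -0.2185], [0.0245, 0.9755, 0.2185], [0.2185, -0.2185, 0.9511]]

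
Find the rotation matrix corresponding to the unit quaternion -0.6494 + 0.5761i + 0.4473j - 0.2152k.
[[0.5072, 0.2359, -0.8289], [0.7949, 0.2436, 0.5557], [0.333, -0.9408, -0.0639]]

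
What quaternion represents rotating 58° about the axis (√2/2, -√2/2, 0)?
0.8746 + 0.3428i - 0.3428j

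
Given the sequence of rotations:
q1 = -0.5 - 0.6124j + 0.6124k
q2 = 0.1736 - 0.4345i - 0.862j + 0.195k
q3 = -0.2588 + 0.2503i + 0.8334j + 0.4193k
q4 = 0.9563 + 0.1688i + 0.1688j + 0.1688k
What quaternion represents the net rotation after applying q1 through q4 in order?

q2 · q1 = -0.7341 - 0.1912i + 0.5908j + 0.2749k
q3 · q2 · q1 = -0.3698 - 0.1529i - 0.9137j - 0.0717k
q4 · q3 · q2 · q1 = -0.1615 - 0.0665i - 0.9499j - 0.2594k
-0.1615 - 0.0665i - 0.9499j - 0.2594k


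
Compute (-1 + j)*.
-1 - j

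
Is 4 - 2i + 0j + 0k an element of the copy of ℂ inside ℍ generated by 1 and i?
Yes. The quaternion 4 - 2i has j- and k-coefficients y = z = 0, so it lies in the complex subalgebra spanned by 1 and i.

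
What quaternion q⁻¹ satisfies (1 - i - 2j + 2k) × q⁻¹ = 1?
0.1 + 0.1i + 0.2j - 0.2k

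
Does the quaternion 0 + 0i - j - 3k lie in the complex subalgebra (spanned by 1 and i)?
No. The quaternion -j - 3k has j-coefficient y = -1 and k-coefficient z = -3, not both zero, so it does not lie in the complex subalgebra spanned by 1 and i.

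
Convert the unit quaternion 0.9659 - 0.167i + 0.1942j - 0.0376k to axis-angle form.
axis = (-0.6451, 0.7502, -0.1452), θ = π/6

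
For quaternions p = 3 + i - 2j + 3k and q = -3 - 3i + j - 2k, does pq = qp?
No: pq = 2 - 11i + 2j - 20k ≠ 2 - 13i + 16j - 10k = qp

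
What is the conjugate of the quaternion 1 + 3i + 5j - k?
1 - 3i - 5j + k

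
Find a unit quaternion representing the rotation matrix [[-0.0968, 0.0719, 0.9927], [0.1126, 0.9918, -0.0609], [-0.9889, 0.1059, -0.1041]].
0.6691 + 0.0623i + 0.7404j + 0.0152k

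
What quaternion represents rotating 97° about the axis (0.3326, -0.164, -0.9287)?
0.6626 + 0.2491i - 0.1228j - 0.6956k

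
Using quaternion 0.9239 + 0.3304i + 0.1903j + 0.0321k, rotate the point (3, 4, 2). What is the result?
(3.788, 2.477, 2.918)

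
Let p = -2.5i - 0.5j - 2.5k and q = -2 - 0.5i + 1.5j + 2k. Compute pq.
4.5 + 7.75i + 7.25j + k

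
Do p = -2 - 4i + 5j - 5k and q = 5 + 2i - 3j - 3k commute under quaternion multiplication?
No: pq = -2 - 54i + 9j - 17k ≠ -2 + 6i + 53j - 21k = qp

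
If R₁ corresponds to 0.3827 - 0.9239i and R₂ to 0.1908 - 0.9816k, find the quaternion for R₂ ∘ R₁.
0.073 - 0.1763i + 0.9069j - 0.3757k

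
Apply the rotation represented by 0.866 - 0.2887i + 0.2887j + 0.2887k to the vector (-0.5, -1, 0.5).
(0.5, -0.5, 1)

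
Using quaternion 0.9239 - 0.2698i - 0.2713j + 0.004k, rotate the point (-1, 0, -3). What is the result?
(0.658, -1.643, -2.621)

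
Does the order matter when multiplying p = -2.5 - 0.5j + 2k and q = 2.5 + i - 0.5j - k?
Yes: pq = -4.5 - i + 2j + 8k ≠ -4.5 - 4i - 2j + 7k = qp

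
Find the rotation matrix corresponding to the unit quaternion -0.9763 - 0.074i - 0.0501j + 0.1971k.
[[0.9173, 0.3923, 0.0687], [-0.3774, 0.9114, -0.1642], [-0.127, 0.1247, 0.984]]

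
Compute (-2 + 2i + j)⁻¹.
-0.2222 - 0.2222i - 0.1111j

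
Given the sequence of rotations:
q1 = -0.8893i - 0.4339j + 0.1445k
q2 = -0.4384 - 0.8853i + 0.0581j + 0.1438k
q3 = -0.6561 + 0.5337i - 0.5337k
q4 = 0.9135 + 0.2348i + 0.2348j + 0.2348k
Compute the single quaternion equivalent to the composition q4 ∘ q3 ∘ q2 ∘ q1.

q2 · q1 = -0.7829 + 0.4607i + 0.1903j + 0.3725k
q3 · q2 · q1 = 0.4666 - 0.6185i - 0.5695j + 0.275k
q4 · q3 · q2 · q1 = 0.6406 - 0.2572i - 0.6205j + 0.3723k
0.6406 - 0.2572i - 0.6205j + 0.3723k


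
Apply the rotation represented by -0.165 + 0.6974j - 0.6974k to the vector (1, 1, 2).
(-1.636, -1.688, -0.688)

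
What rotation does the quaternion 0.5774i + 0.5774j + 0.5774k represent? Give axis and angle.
axis = (√3/3, √3/3, √3/3), θ = π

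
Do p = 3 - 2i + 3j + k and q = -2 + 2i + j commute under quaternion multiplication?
No: pq = -5 + 9i - j - 10k ≠ -5 + 11i - 5j + 6k = qp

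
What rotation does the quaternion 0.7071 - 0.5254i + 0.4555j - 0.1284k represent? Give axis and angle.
axis = (-0.743, 0.6442, -0.1816), θ = π/2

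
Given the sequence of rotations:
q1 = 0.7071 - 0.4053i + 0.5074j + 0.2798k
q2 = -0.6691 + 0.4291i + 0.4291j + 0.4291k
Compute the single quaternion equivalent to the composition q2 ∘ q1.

q2 · q1 = -0.637 + 0.4769i - 0.3301j + 0.5078k
-0.637 + 0.4769i - 0.3301j + 0.5078k


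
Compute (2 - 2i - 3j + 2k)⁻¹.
0.0952 + 0.0952i + 0.1429j - 0.0952k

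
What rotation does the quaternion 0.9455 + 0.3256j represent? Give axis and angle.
axis = (0, 1, 0), θ = 38°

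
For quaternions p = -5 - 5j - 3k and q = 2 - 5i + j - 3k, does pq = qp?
No: pq = -14 + 43i - 16k ≠ -14 + 7i - 30j + 34k = qp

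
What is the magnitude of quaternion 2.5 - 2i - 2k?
3.775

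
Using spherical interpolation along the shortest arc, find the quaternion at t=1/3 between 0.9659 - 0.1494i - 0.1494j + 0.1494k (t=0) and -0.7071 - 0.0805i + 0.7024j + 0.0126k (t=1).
0.9263 - 0.0753i - 0.3555j + 0.0996k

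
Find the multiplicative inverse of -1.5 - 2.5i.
-0.1765 + 0.2941i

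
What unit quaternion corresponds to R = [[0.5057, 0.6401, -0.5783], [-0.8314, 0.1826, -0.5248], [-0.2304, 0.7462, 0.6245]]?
0.7604 + 0.4179i - 0.1144j - 0.4838k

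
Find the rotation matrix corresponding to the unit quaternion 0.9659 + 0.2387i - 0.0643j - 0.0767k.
[[0.98, 0.1175, -0.1608], [-0.1789, 0.8743, -0.4513], [0.0876, 0.471, 0.8778]]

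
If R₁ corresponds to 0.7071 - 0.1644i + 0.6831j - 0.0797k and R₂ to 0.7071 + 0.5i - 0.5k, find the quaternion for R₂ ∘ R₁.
0.5423 + 0.5789i + 0.6051j - 0.0684k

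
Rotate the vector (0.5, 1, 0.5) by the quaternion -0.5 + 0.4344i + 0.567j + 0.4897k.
(0.85, 0.639, 0.607)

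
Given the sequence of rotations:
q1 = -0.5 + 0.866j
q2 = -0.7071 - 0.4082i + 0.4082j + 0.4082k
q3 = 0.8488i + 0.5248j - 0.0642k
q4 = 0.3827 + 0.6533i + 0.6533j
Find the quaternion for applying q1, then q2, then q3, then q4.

q2 · q1 = -0.1494i - 0.8164j - 0.5576k
q3 · q2 · q1 = 0.5195 - 0.345i + 0.4829j - 0.6146k
q4 · q3 · q2 · q1 = 0.1087 - 0.1942i + 0.9257j + 0.3057k
0.1087 - 0.1942i + 0.9257j + 0.3057k


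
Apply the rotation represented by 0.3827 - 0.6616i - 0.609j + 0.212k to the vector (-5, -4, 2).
(-4.909, -4.483, 0.896)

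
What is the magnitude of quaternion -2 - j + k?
√6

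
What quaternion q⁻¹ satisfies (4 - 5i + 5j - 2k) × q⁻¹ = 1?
0.0571 + 0.0714i - 0.0714j + 0.0286k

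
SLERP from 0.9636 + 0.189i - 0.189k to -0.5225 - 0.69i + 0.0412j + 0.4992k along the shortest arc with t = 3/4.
0.6729 + 0.5919i - 0.0323j - 0.4425k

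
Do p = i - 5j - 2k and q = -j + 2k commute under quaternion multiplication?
No: pq = -1 - 12i - 2j - k ≠ -1 + 12i + 2j + k = qp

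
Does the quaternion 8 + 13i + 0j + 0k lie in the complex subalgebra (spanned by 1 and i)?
Yes. The quaternion 8 + 13i has j- and k-coefficients y = z = 0, so it lies in the complex subalgebra spanned by 1 and i.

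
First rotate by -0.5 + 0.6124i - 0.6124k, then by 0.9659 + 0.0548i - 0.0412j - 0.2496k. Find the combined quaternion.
-0.6694 + 0.5893i - 0.0987j - 0.4415k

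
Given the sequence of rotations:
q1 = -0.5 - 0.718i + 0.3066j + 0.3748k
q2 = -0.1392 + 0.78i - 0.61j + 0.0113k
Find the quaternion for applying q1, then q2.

q2 · q1 = 0.8124 - 0.5221i - 0.0381j - 0.2567k
0.8124 - 0.5221i - 0.0381j - 0.2567k


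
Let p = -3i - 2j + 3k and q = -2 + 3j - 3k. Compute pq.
15 + 3i - 5j - 15k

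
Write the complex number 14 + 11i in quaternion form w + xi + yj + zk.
14 + 11i + 0j + 0k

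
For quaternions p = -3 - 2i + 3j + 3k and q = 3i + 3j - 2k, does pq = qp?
No: pq = 3 - 24i - 4j - 9k ≠ 3 + 6i - 14j + 21k = qp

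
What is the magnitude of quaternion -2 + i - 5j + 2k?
√34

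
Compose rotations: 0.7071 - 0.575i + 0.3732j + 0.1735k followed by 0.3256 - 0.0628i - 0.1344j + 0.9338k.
0.0823 - 0.6034i - 0.4996j + 0.6161k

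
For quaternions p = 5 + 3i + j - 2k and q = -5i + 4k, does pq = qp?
No: pq = 23 - 21i - 2j + 25k ≠ 23 - 29i + 2j + 15k = qp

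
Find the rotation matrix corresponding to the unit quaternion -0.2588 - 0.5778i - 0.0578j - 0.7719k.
[[-0.1983, -0.3327, 0.9219], [0.4663, -0.8594, -0.2098], [0.8621, 0.3883, 0.3256]]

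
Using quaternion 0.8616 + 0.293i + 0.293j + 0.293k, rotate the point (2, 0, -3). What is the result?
(-0.717, 2.353, -2.636)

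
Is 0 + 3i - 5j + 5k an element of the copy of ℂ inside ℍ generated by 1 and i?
No. The quaternion 3i - 5j + 5k has j-coefficient y = -5 and k-coefficient z = 5, not both zero, so it does not lie in the complex subalgebra spanned by 1 and i.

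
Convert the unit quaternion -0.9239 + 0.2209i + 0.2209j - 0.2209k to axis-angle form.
axis = (√3/3, √3/3, -√3/3), θ = 7π/4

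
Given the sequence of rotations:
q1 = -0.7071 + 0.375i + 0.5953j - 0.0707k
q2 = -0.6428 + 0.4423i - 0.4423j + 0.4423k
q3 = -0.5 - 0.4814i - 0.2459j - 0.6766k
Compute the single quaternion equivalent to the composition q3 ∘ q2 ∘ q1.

q2 · q1 = 0.5832 - 0.7858i + 0.1272j + 0.1619k
q3 · q2 · q1 = -0.5291 + 0.1584i + 0.4026j - 0.73k
-0.5291 + 0.1584i + 0.4026j - 0.73k


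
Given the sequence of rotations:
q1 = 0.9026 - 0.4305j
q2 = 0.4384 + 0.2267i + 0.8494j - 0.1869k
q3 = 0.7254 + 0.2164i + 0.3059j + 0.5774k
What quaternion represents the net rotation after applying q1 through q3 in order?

q2 · q1 = 0.7614 + 0.1242i + 0.5779j - 0.2663k
q3 · q2 · q1 = 0.5024 - 0.1603i + 0.7815j + 0.3335k
0.5024 - 0.1603i + 0.7815j + 0.3335k


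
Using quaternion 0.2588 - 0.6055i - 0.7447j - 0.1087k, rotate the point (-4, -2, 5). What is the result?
(-2.654, -1.492, -5.977)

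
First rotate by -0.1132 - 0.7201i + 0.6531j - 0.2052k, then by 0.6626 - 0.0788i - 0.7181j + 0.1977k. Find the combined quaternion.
0.3778 - 0.45i + 0.3555j - 0.7269k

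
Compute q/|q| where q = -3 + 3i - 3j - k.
-0.5669 + 0.5669i - 0.5669j - 0.189k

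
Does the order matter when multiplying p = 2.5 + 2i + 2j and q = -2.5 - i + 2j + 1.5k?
Yes: pq = -8.25 - 4.5i - 3j + 9.75k ≠ -8.25 - 10.5i + 3j - 2.25k = qp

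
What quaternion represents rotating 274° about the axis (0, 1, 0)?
-0.7314 + 0.682j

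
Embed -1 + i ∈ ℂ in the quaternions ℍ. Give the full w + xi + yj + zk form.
-1 + i + 0j + 0k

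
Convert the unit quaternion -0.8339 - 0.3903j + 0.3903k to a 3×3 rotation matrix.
[[0.3907, 0.6509, 0.6509], [-0.6509, 0.6953, -0.3047], [-0.6509, -0.3047, 0.6953]]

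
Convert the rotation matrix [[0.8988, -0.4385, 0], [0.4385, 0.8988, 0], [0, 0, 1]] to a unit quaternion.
0.9744 + 0.225k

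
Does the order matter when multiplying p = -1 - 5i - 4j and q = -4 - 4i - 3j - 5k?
Yes: pq = -28 + 44i - 6j + 4k ≠ -28 + 4i + 44j + 6k = qp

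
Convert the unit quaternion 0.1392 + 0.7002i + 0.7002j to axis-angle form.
axis = (√2/2, √2/2, 0), θ = 164°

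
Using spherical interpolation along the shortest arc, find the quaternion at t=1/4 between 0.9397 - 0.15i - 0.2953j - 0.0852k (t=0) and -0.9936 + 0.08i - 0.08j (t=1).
0.9676 - 0.1343i - 0.2036j - 0.0646k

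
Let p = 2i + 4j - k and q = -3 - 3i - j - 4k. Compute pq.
6 - 23i - j + 13k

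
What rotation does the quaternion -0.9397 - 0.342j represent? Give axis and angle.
axis = (0, -1, 0), θ = 320°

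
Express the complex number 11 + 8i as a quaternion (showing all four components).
11 + 8i + 0j + 0k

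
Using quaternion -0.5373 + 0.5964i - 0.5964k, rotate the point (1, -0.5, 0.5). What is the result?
(0.253, 1.173, -0.247)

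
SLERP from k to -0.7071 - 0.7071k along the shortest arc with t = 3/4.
0.5556 + 0.8315k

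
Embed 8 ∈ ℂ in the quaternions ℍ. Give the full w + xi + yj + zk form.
8 + 0i + 0j + 0k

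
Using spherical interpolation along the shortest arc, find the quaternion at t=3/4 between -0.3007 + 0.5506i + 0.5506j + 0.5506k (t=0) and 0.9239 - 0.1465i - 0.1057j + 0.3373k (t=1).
-0.9022 + 0.3127i + 0.2774j - 0.1066k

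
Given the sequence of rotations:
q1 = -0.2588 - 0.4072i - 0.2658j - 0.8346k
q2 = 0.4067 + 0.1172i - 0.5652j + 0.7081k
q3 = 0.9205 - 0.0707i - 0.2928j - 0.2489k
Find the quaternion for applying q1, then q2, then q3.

q2 · q1 = 0.3832 + 0.464i - 0.1524j - 0.784k
q3 · q2 · q1 = 0.1458 + 0.5916i - 0.4234j - 0.6704k
0.1458 + 0.5916i - 0.4234j - 0.6704k


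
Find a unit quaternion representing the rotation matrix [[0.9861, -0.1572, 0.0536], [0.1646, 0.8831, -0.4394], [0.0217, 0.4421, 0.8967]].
0.9703 + 0.2271i + 0.0082j + 0.0829k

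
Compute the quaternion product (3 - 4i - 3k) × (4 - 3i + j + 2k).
6 - 22i + 20j - 10k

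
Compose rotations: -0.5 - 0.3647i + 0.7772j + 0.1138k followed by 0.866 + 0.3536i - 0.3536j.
-0.0292 - 0.5329i + 0.8096j + 0.2444k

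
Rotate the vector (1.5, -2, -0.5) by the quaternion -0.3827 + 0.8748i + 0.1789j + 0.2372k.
(0.107, 1.106, 2.295)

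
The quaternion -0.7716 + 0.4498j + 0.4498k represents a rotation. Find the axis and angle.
axis = (0, √2/2, √2/2), θ = 281°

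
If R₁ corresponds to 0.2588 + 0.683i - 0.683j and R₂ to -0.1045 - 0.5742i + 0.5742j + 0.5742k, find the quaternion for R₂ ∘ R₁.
0.7573 + 0.1722i + 0.6122j + 0.1486k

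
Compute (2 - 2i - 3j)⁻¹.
0.1176 + 0.1176i + 0.1765j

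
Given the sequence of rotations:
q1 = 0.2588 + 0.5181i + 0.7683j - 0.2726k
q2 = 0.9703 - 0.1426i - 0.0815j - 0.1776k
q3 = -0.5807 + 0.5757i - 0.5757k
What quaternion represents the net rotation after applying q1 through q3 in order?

q2 · q1 = 0.3392 + 0.6245i + 0.5935j - 0.3778k
q3 · q2 · q1 = -0.774 + 0.1743i - 0.4867j + 0.3658k
-0.774 + 0.1743i - 0.4867j + 0.3658k


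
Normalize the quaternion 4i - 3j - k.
0.7845i - 0.5883j - 0.1961k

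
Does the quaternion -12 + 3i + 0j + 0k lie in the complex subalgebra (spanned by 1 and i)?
Yes. The quaternion -12 + 3i has j- and k-coefficients y = z = 0, so it lies in the complex subalgebra spanned by 1 and i.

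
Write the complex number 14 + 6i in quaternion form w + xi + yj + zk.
14 + 6i + 0j + 0k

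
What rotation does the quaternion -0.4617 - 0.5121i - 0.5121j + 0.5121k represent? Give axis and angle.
axis = (-√3/3, -√3/3, √3/3), θ = 235°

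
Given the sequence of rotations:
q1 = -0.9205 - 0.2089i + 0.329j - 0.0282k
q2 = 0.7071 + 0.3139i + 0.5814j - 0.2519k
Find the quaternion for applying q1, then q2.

q2 · q1 = -0.7837 - 0.3702i - 0.2411j + 0.4367k
-0.7837 - 0.3702i - 0.2411j + 0.4367k


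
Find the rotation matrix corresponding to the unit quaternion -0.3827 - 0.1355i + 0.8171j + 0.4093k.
[[-0.6704, 0.0918, -0.7363], [-0.5347, 0.6282, 0.5652], [0.5145, 0.7726, -0.372]]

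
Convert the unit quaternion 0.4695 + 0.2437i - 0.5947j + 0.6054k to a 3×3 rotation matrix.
[[-0.4404, -0.8583, -0.2634], [0.2786, 0.1482, -0.9489], [0.8535, -0.4912, 0.1739]]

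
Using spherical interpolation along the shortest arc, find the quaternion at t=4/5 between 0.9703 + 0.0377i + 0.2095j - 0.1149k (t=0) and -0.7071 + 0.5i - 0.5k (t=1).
0.8191 - 0.413i + 0.0481j + 0.3953k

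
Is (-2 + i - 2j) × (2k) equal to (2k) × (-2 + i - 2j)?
No: pq = -4i - 2j - 4k ≠ 4i + 2j - 4k = qp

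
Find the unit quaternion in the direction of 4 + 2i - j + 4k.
0.6576 + 0.3288i - 0.1644j + 0.6576k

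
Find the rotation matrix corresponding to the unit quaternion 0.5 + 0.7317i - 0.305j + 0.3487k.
[[0.5708, -0.795, 0.2053], [-0.0976, -0.314, -0.9444], [0.8153, 0.519, -0.2568]]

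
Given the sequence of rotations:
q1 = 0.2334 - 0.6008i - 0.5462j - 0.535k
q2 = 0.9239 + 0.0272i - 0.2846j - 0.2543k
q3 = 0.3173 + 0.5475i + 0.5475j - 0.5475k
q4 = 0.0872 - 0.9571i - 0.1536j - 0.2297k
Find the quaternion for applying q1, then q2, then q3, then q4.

q2 · q1 = -0.0595 - 0.5354i - 0.4037j - 0.7395k
q3 · q2 · q1 = 0.0904 - 0.8284i + 0.5373j - 0.13k
q4 · q3 · q2 · q1 = -0.7323 - 0.0154i + 0.0988j - 0.6736k
-0.7323 - 0.0154i + 0.0988j - 0.6736k


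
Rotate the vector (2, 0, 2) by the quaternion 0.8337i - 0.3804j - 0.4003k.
(-0.555, -0.659, -2.694)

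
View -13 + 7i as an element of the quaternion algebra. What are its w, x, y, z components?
-13 + 7i + 0j + 0k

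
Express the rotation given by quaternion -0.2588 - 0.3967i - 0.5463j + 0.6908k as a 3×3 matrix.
[[-0.5513, 0.791, -0.2653], [0.0759, -0.2692, -0.9601], [-0.8308, -0.5494, 0.0884]]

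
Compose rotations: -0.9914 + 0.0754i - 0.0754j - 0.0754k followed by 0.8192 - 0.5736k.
-0.8554 + 0.0185i - 0.105j + 0.5069k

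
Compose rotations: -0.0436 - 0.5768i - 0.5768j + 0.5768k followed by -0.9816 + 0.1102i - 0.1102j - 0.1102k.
0.1064 + 0.4343i + 0.571j - 0.6885k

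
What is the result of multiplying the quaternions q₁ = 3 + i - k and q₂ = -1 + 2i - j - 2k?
-7 + 4i - 3j - 6k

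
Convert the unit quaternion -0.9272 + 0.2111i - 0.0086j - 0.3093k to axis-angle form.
axis = (0.5636, -0.023, -0.8257), θ = 316°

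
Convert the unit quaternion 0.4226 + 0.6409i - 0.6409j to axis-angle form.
axis = (√2/2, -√2/2, 0), θ = 130°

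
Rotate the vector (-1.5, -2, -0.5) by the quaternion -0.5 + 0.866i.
(-1.5, 0.567, 1.982)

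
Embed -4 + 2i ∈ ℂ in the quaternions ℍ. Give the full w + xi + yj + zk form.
-4 + 2i + 0j + 0k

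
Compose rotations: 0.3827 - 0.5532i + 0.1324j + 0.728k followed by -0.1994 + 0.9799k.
-0.7897 - 0.0194i - 0.5685j + 0.2298k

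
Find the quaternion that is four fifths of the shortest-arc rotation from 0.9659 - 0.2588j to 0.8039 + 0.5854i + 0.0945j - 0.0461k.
0.8742 + 0.4835i + 0.0217j - 0.0381k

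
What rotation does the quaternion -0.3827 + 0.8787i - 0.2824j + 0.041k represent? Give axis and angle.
axis = (0.9511, -0.3057, 0.0444), θ = 5π/4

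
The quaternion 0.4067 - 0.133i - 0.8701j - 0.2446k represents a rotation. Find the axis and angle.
axis = (-0.1456, -0.9524, -0.2677), θ = 132°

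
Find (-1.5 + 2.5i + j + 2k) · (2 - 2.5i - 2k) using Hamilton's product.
7.25 + 6.75i + 2j + 9.5k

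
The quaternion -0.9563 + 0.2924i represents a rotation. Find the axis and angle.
axis = (1, 0, 0), θ = 326°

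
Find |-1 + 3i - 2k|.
√14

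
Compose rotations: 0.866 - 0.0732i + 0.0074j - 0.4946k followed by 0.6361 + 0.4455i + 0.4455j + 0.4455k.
0.8005 + 0.1156i + 0.5782j + 0.1071k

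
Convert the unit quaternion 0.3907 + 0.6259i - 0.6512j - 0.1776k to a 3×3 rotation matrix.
[[0.0888, -0.6764, -0.7312], [-0.9539, 0.1534, -0.2578], [0.2865, 0.7204, -0.6316]]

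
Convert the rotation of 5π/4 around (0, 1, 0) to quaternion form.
-0.3827 + 0.9239j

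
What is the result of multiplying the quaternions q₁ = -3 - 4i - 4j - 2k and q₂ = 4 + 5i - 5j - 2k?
-16 - 33i - 19j + 38k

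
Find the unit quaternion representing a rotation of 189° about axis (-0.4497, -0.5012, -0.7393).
-0.0785 - 0.4483i - 0.4997j - 0.737k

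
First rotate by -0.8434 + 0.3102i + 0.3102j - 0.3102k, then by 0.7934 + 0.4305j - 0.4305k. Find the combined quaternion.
-0.9362 + 0.2461i - 0.2505j - 0.0166k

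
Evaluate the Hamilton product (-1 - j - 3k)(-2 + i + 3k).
11 - 4i - j + 4k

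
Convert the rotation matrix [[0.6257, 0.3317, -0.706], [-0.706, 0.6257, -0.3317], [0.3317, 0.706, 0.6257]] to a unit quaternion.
0.8481 + 0.3059i - 0.3059j - 0.3059k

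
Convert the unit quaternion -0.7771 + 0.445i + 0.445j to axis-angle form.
axis = (√2/2, √2/2, 0), θ = 282°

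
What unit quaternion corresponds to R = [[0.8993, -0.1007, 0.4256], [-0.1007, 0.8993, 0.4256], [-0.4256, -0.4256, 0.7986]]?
0.9483 - 0.2244i + 0.2244j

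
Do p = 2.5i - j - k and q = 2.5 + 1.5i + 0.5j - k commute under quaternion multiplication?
No: pq = -4.25 + 7.75i - 1.5j + 0.25k ≠ -4.25 + 4.75i - 3.5j - 5.25k = qp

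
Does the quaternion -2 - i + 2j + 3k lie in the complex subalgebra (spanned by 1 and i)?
No. The quaternion -2 - i + 2j + 3k has j-coefficient y = 2 and k-coefficient z = 3, not both zero, so it does not lie in the complex subalgebra spanned by 1 and i.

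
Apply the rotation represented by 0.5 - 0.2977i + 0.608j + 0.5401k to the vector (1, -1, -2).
(0.007, -1.97, -1.455)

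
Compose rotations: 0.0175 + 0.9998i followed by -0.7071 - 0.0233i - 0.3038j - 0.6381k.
0.0109 - 0.7074i - 0.6433j + 0.2926k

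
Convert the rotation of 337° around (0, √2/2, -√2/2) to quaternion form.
-0.9799 + 0.141j - 0.141k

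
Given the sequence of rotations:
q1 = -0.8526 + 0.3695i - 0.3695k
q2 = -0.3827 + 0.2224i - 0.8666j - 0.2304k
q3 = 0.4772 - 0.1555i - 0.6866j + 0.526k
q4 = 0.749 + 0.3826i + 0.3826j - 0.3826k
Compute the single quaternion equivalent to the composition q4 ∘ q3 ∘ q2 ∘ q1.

q2 · q1 = 0.159 - 0.0108i + 0.7359j + 0.6581k
q3 · q2 · q1 = 0.2333 - 0.8688i + 0.3387j + 0.2758k
q4 · q3 · q2 · q1 = 0.4831 - 0.3264i + 0.5698j + 0.5793k
0.4831 - 0.3264i + 0.5698j + 0.5793k


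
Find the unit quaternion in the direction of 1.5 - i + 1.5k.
0.6396 - 0.4264i + 0.6396k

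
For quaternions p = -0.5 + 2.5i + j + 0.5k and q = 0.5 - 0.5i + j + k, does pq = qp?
No: pq = -0.5 + 2i - 2.75j + 2.75k ≠ -0.5 + i + 2.75j - 3.25k = qp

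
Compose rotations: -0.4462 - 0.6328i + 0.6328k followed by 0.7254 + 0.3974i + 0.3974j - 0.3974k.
0.1793 - 0.3849i - 0.1773j + 0.8878k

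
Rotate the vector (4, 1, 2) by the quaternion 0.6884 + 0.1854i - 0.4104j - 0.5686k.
(-0.855, -3.033, 3.328)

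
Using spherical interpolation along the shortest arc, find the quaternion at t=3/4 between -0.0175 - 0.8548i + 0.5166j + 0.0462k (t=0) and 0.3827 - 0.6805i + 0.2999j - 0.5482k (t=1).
0.296 - 0.771i + 0.3784j - 0.4181k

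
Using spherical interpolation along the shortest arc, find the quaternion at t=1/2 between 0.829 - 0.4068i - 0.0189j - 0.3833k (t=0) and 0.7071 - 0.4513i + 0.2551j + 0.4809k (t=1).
0.864 - 0.4826i + 0.1328j + 0.0549k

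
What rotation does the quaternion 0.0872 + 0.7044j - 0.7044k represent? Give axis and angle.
axis = (0, √2/2, -√2/2), θ = 170°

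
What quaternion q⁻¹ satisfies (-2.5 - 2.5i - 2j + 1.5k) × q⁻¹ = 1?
-0.1333 + 0.1333i + 0.1067j - 0.08k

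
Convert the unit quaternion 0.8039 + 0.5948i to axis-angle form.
axis = (1, 0, 0), θ = 73°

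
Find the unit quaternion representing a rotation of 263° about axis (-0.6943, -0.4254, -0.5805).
-0.6626 - 0.52i - 0.3186j - 0.4348k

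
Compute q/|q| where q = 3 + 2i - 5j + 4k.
0.4082 + 0.2722i - 0.6804j + 0.5443k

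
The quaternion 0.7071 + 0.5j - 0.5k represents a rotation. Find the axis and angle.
axis = (0, √2/2, -√2/2), θ = π/2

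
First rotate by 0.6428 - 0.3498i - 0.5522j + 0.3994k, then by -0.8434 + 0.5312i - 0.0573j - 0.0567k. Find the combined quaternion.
-0.3653 + 0.5823i + 0.2366j - 0.6867k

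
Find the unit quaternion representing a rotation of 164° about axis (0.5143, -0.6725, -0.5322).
0.1392 + 0.5093i - 0.666j - 0.527k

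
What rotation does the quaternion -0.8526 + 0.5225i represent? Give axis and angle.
axis = (1, 0, 0), θ = 297°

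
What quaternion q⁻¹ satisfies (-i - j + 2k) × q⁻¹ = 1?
0.1667i + 0.1667j - 0.3333k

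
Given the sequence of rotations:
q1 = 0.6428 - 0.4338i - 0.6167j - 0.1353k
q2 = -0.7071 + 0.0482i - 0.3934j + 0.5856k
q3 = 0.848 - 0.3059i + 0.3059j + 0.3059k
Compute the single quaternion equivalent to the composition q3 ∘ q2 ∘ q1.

q2 · q1 = -0.597 + 0.7521i - 0.0643j + 0.2717k
q3 · q2 · q1 = -0.3396 + 0.9232i + 0.076j - 0.1626k
-0.3396 + 0.9232i + 0.076j - 0.1626k


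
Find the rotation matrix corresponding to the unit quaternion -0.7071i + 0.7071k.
[[0, 0, -1], [0, -1, 0], [-1, 0, 0]]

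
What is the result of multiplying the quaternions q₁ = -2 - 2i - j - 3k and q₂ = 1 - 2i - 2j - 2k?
-14 - 2i + 5j + 3k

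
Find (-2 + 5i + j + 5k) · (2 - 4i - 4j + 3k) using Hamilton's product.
5 + 41i - 25j - 12k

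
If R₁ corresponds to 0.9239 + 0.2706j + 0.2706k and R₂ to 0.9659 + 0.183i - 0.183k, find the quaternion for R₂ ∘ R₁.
0.9419 + 0.2186i + 0.2119j + 0.1418k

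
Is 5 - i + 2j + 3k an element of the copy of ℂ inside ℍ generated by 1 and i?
No. The quaternion 5 - i + 2j + 3k has j-coefficient y = 2 and k-coefficient z = 3, not both zero, so it does not lie in the complex subalgebra spanned by 1 and i.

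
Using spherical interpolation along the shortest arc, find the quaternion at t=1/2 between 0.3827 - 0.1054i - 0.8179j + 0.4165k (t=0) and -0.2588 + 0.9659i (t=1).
0.4139 - 0.6913i - 0.5278j + 0.2688k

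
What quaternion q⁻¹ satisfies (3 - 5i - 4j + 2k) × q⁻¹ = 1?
0.0556 + 0.0926i + 0.0741j - 0.037k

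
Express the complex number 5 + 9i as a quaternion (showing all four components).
5 + 9i + 0j + 0k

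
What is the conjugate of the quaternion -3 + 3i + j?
-3 - 3i - j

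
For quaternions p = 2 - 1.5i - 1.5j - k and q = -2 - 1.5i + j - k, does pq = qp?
No: pq = -5.75 + 2.5i + 5j - 3.75k ≠ -5.75 - 2.5i + 5j + 3.75k = qp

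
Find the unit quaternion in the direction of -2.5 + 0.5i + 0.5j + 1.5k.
-0.8333 + 0.1667i + 0.1667j + 0.5k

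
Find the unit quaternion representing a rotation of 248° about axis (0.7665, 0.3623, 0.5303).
-0.5592 + 0.6355i + 0.3004j + 0.4396k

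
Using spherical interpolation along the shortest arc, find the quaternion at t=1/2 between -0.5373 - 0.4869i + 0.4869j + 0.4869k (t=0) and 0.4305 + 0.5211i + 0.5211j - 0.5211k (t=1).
-0.5616 - 0.5849i - 0.0198j + 0.5849k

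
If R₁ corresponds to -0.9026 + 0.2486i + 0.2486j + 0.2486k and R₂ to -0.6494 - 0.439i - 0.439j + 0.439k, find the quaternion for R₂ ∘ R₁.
0.6953 + 0.0165i + 0.4531j - 0.5577k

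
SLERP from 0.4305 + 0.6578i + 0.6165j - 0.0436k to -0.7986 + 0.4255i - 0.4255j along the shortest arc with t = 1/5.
0.5881 + 0.4717i + 0.6559j - 0.0386k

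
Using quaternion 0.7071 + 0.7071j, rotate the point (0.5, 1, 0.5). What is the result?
(0.5, 1, -0.5)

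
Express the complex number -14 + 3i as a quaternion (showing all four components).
-14 + 3i + 0j + 0k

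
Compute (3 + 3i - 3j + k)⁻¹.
0.1071 - 0.1071i + 0.1071j - 0.0357k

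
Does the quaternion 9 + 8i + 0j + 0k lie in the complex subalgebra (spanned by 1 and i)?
Yes. The quaternion 9 + 8i has j- and k-coefficients y = z = 0, so it lies in the complex subalgebra spanned by 1 and i.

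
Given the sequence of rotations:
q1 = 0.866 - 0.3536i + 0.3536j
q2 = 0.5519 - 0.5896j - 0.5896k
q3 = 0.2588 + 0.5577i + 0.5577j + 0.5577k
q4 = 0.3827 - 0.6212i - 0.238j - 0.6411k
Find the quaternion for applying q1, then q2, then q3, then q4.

q2 · q1 = 0.6864 + 0.0133i - 0.107j - 0.7191k
q3 · q2 · q1 = 0.6309 + 0.0449i + 0.7636j + 0.1296k
q4 · q3 · q2 · q1 = 0.5342 + 0.084i + 0.1938j - 0.8185k
0.5342 + 0.084i + 0.1938j - 0.8185k


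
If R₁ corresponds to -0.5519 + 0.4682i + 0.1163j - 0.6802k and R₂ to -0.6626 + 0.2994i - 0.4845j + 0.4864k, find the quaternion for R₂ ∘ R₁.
0.6127 - 0.2025i + 0.6217j + 0.4439k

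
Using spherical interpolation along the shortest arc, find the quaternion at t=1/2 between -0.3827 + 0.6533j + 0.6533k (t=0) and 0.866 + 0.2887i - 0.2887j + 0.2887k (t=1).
-0.7652 - 0.1769i + 0.5773j + 0.2234k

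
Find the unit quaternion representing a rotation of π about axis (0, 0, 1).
k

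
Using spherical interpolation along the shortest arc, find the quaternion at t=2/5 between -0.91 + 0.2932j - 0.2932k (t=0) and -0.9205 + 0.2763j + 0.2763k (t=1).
-0.9522 + 0.2983j - 0.0665k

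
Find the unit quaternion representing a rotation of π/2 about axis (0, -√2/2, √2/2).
0.7071 - 0.5j + 0.5k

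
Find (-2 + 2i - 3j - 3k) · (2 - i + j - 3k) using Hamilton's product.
-8 + 18i + j - k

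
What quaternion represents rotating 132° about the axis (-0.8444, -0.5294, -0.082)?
0.4067 - 0.7714i - 0.4836j - 0.0749k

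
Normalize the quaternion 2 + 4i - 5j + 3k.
0.2722 + 0.5443i - 0.6804j + 0.4082k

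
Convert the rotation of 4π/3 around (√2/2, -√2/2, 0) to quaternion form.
-0.5 + 0.6124i - 0.6124j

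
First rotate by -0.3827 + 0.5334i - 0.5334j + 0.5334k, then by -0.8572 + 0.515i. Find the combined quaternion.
0.0533 - 0.6543i + 0.1825j - 0.7319k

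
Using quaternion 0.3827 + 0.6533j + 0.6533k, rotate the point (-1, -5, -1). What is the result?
(2.707, -2.086, -3.914)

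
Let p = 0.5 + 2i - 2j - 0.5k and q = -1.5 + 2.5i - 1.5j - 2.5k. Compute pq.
-10 + 2.5i + 6j + 1.5k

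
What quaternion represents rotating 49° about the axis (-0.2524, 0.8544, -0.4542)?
0.91 - 0.1047i + 0.3543j - 0.1884k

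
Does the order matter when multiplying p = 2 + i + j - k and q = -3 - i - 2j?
Yes: pq = -3 - 7i - 6j + 2k ≠ -3 - 3i - 8j + 4k = qp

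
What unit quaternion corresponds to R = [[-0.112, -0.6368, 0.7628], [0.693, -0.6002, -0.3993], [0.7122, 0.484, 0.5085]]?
0.4462 + 0.4949i + 0.0284j + 0.7451k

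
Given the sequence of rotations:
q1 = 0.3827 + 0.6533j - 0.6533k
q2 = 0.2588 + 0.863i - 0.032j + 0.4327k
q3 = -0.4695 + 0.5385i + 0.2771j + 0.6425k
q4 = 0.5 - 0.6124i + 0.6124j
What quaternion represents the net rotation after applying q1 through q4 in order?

q2 · q1 = 0.4026 + 0.0685i + 0.7206j + 0.5603k
q3 · q2 · q1 = -0.7856 - 0.1231i - 0.4845j + 0.3647k
q4 · q3 · q2 · q1 = -0.1715 + 0.6429i - 0.5j + 0.5544k
-0.1715 + 0.6429i - 0.5j + 0.5544k


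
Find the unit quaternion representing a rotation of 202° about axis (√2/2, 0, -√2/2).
-0.1908 + 0.6941i - 0.6941k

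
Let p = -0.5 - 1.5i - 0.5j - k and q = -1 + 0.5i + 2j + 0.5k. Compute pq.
2.75 + 3i - 0.25j - 2k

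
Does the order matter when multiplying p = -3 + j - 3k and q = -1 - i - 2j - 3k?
Yes: pq = -4 - 6i + 8j + 13k ≠ -4 + 12i + 2j + 11k = qp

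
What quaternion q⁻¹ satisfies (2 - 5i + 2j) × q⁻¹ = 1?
0.0606 + 0.1515i - 0.0606j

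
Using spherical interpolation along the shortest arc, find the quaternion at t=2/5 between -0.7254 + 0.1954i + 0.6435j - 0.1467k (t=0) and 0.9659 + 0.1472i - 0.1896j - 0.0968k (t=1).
-0.8699 + 0.0604i + 0.4868j - 0.0512k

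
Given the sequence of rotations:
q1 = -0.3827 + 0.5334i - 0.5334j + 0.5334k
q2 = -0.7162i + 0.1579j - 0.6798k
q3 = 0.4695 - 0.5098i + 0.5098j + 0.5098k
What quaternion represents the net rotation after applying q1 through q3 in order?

q2 · q1 = 0.8289 - 0.0043i - 0.041j + 0.558k
q3 · q2 · q1 = 0.1234 - 0.1192i + 0.6856j + 0.7076k
0.1234 - 0.1192i + 0.6856j + 0.7076k


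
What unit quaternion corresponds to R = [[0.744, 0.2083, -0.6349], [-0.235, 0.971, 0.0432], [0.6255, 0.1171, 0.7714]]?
0.9336 + 0.0198i - 0.3375j - 0.1187k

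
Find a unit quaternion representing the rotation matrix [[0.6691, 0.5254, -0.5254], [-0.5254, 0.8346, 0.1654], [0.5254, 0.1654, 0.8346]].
0.9136 - 0.2876j - 0.2876k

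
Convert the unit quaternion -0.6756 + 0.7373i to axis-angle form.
axis = (1, 0, 0), θ = 265°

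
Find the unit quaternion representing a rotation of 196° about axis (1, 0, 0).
-0.1392 + 0.9903i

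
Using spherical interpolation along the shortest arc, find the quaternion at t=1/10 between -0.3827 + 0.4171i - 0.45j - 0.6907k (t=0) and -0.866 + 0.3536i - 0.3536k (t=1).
-0.4466 + 0.4216i - 0.4128j - 0.6726k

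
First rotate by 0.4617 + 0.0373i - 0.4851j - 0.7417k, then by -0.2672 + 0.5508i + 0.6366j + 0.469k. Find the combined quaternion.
0.5128 - 0.0003i + 0.8496j + 0.1238k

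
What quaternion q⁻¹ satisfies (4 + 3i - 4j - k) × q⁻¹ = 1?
0.0952 - 0.0714i + 0.0952j + 0.0238k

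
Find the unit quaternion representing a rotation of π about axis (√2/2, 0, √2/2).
0.7071i + 0.7071k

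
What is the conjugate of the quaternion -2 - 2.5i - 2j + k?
-2 + 2.5i + 2j - k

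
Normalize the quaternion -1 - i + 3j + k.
-0.2887 - 0.2887i + 0.866j + 0.2887k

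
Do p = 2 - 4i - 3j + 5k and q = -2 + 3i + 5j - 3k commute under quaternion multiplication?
No: pq = 38 - 2i + 19j - 27k ≠ 38 + 30i + 13j - 5k = qp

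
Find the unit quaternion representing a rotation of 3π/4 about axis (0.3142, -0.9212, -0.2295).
0.3827 + 0.2903i - 0.8511j - 0.212k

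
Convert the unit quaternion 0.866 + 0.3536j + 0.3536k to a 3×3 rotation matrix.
[[0.4999, -0.6124, 0.6124], [0.6124, 0.7499, 0.2501], [-0.6124, 0.2501, 0.7499]]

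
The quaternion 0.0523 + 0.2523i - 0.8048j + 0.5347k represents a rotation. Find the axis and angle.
axis = (0.2526, -0.8059, 0.5354), θ = 174°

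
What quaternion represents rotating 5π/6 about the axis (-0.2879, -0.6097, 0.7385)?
0.2588 - 0.2781i - 0.5889j + 0.7133k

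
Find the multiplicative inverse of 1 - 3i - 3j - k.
0.05 + 0.15i + 0.15j + 0.05k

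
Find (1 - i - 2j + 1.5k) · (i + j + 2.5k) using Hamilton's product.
-0.75 - 5.5i + 5j + 3.5k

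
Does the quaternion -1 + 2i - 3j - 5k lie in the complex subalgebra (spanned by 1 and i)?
No. The quaternion -1 + 2i - 3j - 5k has j-coefficient y = -3 and k-coefficient z = -5, not both zero, so it does not lie in the complex subalgebra spanned by 1 and i.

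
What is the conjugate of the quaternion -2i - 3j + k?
2i + 3j - k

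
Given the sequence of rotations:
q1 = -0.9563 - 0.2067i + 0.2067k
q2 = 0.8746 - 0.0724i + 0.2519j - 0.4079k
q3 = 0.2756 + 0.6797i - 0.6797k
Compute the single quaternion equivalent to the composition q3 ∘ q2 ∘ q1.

q2 · q1 = -0.767 - 0.0595i - 0.1416j + 0.6229k
q3 · q2 · q1 = 0.2524 - 0.634i - 0.422j + 0.5968k
0.2524 - 0.634i - 0.422j + 0.5968k


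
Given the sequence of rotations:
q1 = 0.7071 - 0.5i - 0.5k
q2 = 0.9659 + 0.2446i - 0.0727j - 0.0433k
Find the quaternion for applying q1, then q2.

q2 · q1 = 0.7836 - 0.2736i + 0.0925j - 0.5499k
0.7836 - 0.2736i + 0.0925j - 0.5499k


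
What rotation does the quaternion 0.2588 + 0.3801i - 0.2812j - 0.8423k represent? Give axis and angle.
axis = (0.3935, -0.2911, -0.872), θ = 5π/6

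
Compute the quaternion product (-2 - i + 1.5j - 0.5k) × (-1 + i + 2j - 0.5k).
-0.25 - 0.75i - 6.5j - 2k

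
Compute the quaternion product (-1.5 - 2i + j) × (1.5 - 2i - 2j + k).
-4.25 + i + 6.5j + 4.5k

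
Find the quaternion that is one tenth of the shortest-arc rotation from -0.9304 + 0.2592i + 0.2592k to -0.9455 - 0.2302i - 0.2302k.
-0.954 + 0.2121i + 0.2121k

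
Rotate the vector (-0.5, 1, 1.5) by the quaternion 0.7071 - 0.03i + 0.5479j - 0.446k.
(1.799, 0.263, 0.44)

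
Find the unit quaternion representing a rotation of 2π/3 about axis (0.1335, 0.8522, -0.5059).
0.5 + 0.1156i + 0.738j - 0.4381k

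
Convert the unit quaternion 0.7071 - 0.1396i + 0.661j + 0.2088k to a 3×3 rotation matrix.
[[0.039, -0.4798, 0.8765], [0.1107, 0.8738, 0.4735], [-0.9931, 0.0786, 0.0872]]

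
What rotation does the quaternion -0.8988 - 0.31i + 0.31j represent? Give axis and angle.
axis = (-√2/2, √2/2, 0), θ = 308°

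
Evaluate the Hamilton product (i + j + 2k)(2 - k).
2 + i + 3j + 4k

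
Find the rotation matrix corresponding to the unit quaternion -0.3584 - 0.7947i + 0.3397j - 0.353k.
[[0.52, -0.7929, 0.3176], [-0.2869, -0.5123, -0.8095], [0.8046, 0.3298, -0.4939]]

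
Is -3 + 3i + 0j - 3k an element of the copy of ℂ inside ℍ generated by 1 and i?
No. The quaternion -3 + 3i - 3k has j-coefficient y = 0 and k-coefficient z = -3, not both zero, so it does not lie in the complex subalgebra spanned by 1 and i.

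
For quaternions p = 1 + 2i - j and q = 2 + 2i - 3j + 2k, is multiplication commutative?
No: pq = -5 + 4i - 9j - 2k ≠ -5 + 8i - j + 6k = qp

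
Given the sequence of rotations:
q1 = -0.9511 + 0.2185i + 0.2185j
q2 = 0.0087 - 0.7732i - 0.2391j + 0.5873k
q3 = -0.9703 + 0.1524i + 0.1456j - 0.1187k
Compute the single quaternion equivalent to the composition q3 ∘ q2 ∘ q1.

q2 · q1 = 0.2129 + 0.609i + 0.3576j - 0.6753k
q3 · q2 · q1 = -0.4316 - 0.6143i - 0.2854j + 0.5958k
-0.4316 - 0.6143i - 0.2854j + 0.5958k


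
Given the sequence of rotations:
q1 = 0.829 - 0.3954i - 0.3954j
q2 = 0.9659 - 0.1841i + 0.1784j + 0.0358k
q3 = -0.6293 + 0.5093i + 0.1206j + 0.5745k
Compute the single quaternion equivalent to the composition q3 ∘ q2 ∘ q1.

q2 · q1 = 0.7985 - 0.5204i - 0.2482j + 0.173k
q3 · q2 · q1 = -0.3069 + 0.8976i - 0.1346j + 0.2862k
-0.3069 + 0.8976i - 0.1346j + 0.2862k


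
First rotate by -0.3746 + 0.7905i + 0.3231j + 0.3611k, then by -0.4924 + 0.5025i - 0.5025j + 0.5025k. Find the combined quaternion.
-0.2319 - 0.9213i + 0.2449j + 0.1935k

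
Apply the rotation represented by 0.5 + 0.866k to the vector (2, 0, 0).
(-1, 1.732, 0)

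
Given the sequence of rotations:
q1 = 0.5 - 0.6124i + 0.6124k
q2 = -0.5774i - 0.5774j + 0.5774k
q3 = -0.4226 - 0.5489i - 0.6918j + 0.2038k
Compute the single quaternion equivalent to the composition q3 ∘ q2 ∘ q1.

q2 · q1 = -0.7072 - 0.6423i - 0.2887j - 0.0649k
q3 · q2 · q1 = -0.2402 + 0.7634i + 0.4447j - 0.4026k
-0.2402 + 0.7634i + 0.4447j - 0.4026k
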